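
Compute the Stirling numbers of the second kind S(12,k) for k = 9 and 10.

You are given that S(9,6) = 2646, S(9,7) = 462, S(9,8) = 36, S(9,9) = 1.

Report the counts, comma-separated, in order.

r10: T_10,7=7×462+2646=5880; T_10,8=8×36+462=750; T_10,9=9×1+36=45; T_10,10=10×0+1=1
r11: T_11,8=8×750+5880=11880; T_11,9=9×45+750=1155; T_11,10=10×1+45=55
r12: T_12,9=9×1155+11880=22275; T_12,10=10×55+1155=1705
Read S(12,9) = 22275, S(12,10) = 1705.

22275, 1705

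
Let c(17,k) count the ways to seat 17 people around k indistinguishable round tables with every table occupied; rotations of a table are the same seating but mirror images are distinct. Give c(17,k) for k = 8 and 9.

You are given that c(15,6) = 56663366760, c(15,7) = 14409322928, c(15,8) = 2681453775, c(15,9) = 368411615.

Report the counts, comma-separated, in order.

i=16: T(16,7)=56663366760+15·14409322928=272803210680 | T(16,8)=14409322928+15·2681453775=54631129553 | T(16,9)=2681453775+15·368411615=8207628000
i=17: T(17,8)=272803210680+16·54631129553=1146901283528 | T(17,9)=54631129553+16·8207628000=185953177553
Read c(17,8) = 1146901283528, c(17,9) = 185953177553.

1146901283528, 185953177553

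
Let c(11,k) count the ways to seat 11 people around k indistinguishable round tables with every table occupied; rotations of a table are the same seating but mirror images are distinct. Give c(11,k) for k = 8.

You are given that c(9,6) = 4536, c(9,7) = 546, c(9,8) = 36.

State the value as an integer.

18150

i=10: T(10,7)=4536+9·546=9450 | T(10,8)=546+9·36=870
i=11: T(11,8)=9450+10·870=18150
Read c(11,8) = 18150.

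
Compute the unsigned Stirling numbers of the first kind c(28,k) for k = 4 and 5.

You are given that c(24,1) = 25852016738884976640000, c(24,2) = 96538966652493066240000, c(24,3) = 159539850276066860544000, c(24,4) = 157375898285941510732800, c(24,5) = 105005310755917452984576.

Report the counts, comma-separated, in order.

row 25: T[25][1]=24·25852016738884976640000+0=620448401733239439360000  T[25][2]=24·96538966652493066240000+25852016738884976640000=2342787216398718566400000  T[25][3]=24·159539850276066860544000+96538966652493066240000=3925495373278097719296000  T[25][4]=24·157375898285941510732800+159539850276066860544000=3936561409138663118131200  T[25][5]=24·105005310755917452984576+157375898285941510732800=2677503356427960382362624
row 26: T[26][2]=25·2342787216398718566400000+620448401733239439360000=59190128811701203599360000  T[26][3]=25·3925495373278097719296000+2342787216398718566400000=100480171548351161548800000  T[26][4]=25·3936561409138663118131200+3925495373278097719296000=102339530601744675672576000  T[26][5]=25·2677503356427960382362624+3936561409138663118131200=70874145319837672677196800
row 27: T[27][3]=26·100480171548351161548800000+59190128811701203599360000=2671674589068831403868160000  T[27][4]=26·102339530601744675672576000+100480171548351161548800000=2761307967193712729035776000  T[27][5]=26·70874145319837672677196800+102339530601744675672576000=1945067308917524165279692800
row 28: T[28][4]=27·2761307967193712729035776000+2671674589068831403868160000=77226989703299075087834112000  T[28][5]=27·1945067308917524165279692800+2761307967193712729035776000=55278125307966865191587481600
Read c(28,4) = 77226989703299075087834112000, c(28,5) = 55278125307966865191587481600.

77226989703299075087834112000, 55278125307966865191587481600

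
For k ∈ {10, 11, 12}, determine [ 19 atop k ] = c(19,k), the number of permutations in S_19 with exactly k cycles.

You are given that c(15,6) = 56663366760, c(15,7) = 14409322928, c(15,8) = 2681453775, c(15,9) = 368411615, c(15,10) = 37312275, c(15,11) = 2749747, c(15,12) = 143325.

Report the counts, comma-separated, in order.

r16: T_16,7=15×14409322928+56663366760=272803210680; T_16,8=15×2681453775+14409322928=54631129553; T_16,9=15×368411615+2681453775=8207628000; T_16,10=15×37312275+368411615=928095740; T_16,11=15×2749747+37312275=78558480; T_16,12=15×143325+2749747=4899622
r17: T_17,8=16×54631129553+272803210680=1146901283528; T_17,9=16×8207628000+54631129553=185953177553; T_17,10=16×928095740+8207628000=23057159840; T_17,11=16×78558480+928095740=2185031420; T_17,12=16×4899622+78558480=156952432
r18: T_18,9=17×185953177553+1146901283528=4308105301929; T_18,10=17×23057159840+185953177553=577924894833; T_18,11=17×2185031420+23057159840=60202693980; T_18,12=17×156952432+2185031420=4853222764
r19: T_19,10=18×577924894833+4308105301929=14710753408923; T_19,11=18×60202693980+577924894833=1661573386473; T_19,12=18×4853222764+60202693980=147560703732
Read c(19,10) = 14710753408923, c(19,11) = 1661573386473, c(19,12) = 147560703732.

14710753408923, 1661573386473, 147560703732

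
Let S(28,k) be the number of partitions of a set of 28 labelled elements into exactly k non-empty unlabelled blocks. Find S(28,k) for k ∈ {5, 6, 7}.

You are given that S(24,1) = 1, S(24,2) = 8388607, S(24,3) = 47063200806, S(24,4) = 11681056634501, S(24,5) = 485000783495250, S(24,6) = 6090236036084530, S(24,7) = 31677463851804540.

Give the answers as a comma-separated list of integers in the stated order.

307440364830580800, 8220146115188676396, 82892803728383735268

@25  (25,2):8388607·2+1→16777215, (25,3):47063200806·3+8388607→141197991025, (25,4):11681056634501·4+47063200806→46771289738810, (25,5):485000783495250·5+11681056634501→2436684974110751, (25,6):6090236036084530·6+485000783495250→37026417000002430, (25,7):31677463851804540·7+6090236036084530→227832482998716310
@26  (26,3):141197991025·3+16777215→423610750290, (26,4):46771289738810·4+141197991025→187226356946265, (26,5):2436684974110751·5+46771289738810→12230196160292565, (26,6):37026417000002430·6+2436684974110751→224595186974125331, (26,7):227832482998716310·7+37026417000002430→1631853797991016600
@27  (27,4):187226356946265·4+423610750290→749329038535350, (27,5):12230196160292565·5+187226356946265→61338207158409090, (27,6):224595186974125331·6+12230196160292565→1359801318005044551, (27,7):1631853797991016600·7+224595186974125331→11647571772911241531
@28  (28,5):61338207158409090·5+749329038535350→307440364830580800, (28,6):1359801318005044551·6+61338207158409090→8220146115188676396, (28,7):11647571772911241531·7+1359801318005044551→82892803728383735268
Read S(28,5) = 307440364830580800, S(28,6) = 8220146115188676396, S(28,7) = 82892803728383735268.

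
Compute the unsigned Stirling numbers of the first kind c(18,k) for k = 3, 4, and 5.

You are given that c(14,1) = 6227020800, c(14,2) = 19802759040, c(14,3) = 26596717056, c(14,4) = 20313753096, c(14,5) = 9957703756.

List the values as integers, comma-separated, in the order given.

[15] T[15,1]:14*6227020800+0=87178291200 · T[15,2]:14*19802759040+6227020800=283465647360 · T[15,3]:14*26596717056+19802759040=392156797824 · T[15,4]:14*20313753096+26596717056=310989260400 · T[15,5]:14*9957703756+20313753096=159721605680
[16] T[16,1]:15*87178291200+0=1307674368000 · T[16,2]:15*283465647360+87178291200=4339163001600 · T[16,3]:15*392156797824+283465647360=6165817614720 · T[16,4]:15*310989260400+392156797824=5056995703824 · T[16,5]:15*159721605680+310989260400=2706813345600
[17] T[17,2]:16*4339163001600+1307674368000=70734282393600 · T[17,3]:16*6165817614720+4339163001600=102992244837120 · T[17,4]:16*5056995703824+6165817614720=87077748875904 · T[17,5]:16*2706813345600+5056995703824=48366009233424
[18] T[18,3]:17*102992244837120+70734282393600=1821602444624640 · T[18,4]:17*87077748875904+102992244837120=1583313975727488 · T[18,5]:17*48366009233424+87077748875904=909299905844112
Read c(18,3) = 1821602444624640, c(18,4) = 1583313975727488, c(18,5) = 909299905844112.

1821602444624640, 1583313975727488, 909299905844112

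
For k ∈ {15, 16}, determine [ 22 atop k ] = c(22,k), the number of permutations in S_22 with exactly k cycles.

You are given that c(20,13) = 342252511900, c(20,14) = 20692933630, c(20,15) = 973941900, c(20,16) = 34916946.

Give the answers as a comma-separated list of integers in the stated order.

[21] T[21,14]:20*20692933630+342252511900=756111184500 · T[21,15]:20*973941900+20692933630=40171771630 · T[21,16]:20*34916946+973941900=1672280820
[22] T[22,15]:21*40171771630+756111184500=1599718388730 · T[22,16]:21*1672280820+40171771630=75289668850
Read c(22,15) = 1599718388730, c(22,16) = 75289668850.

1599718388730, 75289668850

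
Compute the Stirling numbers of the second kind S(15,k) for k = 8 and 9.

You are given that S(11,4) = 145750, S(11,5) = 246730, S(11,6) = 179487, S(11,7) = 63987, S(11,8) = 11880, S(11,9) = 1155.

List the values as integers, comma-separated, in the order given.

216627840, 67128490

r12: T_12,5=5×246730+145750=1379400; T_12,6=6×179487+246730=1323652; T_12,7=7×63987+179487=627396; T_12,8=8×11880+63987=159027; T_12,9=9×1155+11880=22275
r13: T_13,6=6×1323652+1379400=9321312; T_13,7=7×627396+1323652=5715424; T_13,8=8×159027+627396=1899612; T_13,9=9×22275+159027=359502
r14: T_14,7=7×5715424+9321312=49329280; T_14,8=8×1899612+5715424=20912320; T_14,9=9×359502+1899612=5135130
r15: T_15,8=8×20912320+49329280=216627840; T_15,9=9×5135130+20912320=67128490
Read S(15,8) = 216627840, S(15,9) = 67128490.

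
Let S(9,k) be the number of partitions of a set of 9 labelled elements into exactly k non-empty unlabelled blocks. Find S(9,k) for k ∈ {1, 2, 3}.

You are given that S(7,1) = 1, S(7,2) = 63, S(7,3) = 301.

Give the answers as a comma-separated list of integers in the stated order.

1, 255, 3025

i=8: T(8,1)=0+1·1=1 | T(8,2)=1+2·63=127 | T(8,3)=63+3·301=966
i=9: T(9,1)=0+1·1=1 | T(9,2)=1+2·127=255 | T(9,3)=127+3·966=3025
Read S(9,1) = 1, S(9,2) = 255, S(9,3) = 3025.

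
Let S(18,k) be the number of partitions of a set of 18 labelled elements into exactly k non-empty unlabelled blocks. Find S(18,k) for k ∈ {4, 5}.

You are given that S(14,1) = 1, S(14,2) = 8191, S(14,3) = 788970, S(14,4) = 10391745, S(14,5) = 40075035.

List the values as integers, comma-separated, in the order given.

2798806985, 28958095545

r15: T_15,1=1×1+0=1; T_15,2=2×8191+1=16383; T_15,3=3×788970+8191=2375101; T_15,4=4×10391745+788970=42355950; T_15,5=5×40075035+10391745=210766920
r16: T_16,2=2×16383+1=32767; T_16,3=3×2375101+16383=7141686; T_16,4=4×42355950+2375101=171798901; T_16,5=5×210766920+42355950=1096190550
r17: T_17,3=3×7141686+32767=21457825; T_17,4=4×171798901+7141686=694337290; T_17,5=5×1096190550+171798901=5652751651
r18: T_18,4=4×694337290+21457825=2798806985; T_18,5=5×5652751651+694337290=28958095545
Read S(18,4) = 2798806985, S(18,5) = 28958095545.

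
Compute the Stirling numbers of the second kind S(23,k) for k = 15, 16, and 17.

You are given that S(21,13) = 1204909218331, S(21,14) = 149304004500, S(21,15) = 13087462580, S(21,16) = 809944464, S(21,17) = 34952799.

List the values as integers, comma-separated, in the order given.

8479404429331, 762361127264, 49916988803

[22] T[22,14]:14*149304004500+1204909218331=3295165281331 · T[22,15]:15*13087462580+149304004500=345615943200 · T[22,16]:16*809944464+13087462580=26046574004 · T[22,17]:17*34952799+809944464=1404142047
[23] T[23,15]:15*345615943200+3295165281331=8479404429331 · T[23,16]:16*26046574004+345615943200=762361127264 · T[23,17]:17*1404142047+26046574004=49916988803
Read S(23,15) = 8479404429331, S(23,16) = 762361127264, S(23,17) = 49916988803.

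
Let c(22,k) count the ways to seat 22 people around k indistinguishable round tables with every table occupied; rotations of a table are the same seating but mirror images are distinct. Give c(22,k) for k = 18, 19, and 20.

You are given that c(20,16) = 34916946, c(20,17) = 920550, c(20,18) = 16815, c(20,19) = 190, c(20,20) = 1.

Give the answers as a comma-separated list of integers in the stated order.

@21  (21,17):920550·20+34916946→53327946, (21,18):16815·20+920550→1256850, (21,19):190·20+16815→20615, (21,20):1·20+190→210
@22  (22,18):1256850·21+53327946→79721796, (22,19):20615·21+1256850→1689765, (22,20):210·21+20615→25025
Read c(22,18) = 79721796, c(22,19) = 1689765, c(22,20) = 25025.

79721796, 1689765, 25025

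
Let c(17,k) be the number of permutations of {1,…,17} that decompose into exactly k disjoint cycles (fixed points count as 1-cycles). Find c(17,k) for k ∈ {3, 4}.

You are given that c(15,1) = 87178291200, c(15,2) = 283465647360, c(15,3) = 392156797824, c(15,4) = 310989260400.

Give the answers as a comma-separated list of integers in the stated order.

@16  (16,2):283465647360·15+87178291200→4339163001600, (16,3):392156797824·15+283465647360→6165817614720, (16,4):310989260400·15+392156797824→5056995703824
@17  (17,3):6165817614720·16+4339163001600→102992244837120, (17,4):5056995703824·16+6165817614720→87077748875904
Read c(17,3) = 102992244837120, c(17,4) = 87077748875904.

102992244837120, 87077748875904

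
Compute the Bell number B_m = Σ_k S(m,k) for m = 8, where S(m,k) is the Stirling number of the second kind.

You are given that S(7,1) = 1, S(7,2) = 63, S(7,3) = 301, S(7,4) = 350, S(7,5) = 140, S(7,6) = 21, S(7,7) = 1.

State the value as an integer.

row 8: T[8][1]=1·1+0=1  T[8][2]=2·63+1=127  T[8][3]=3·301+63=966  T[8][4]=4·350+301=1701  T[8][5]=5·140+350=1050  T[8][6]=6·21+140=266  T[8][7]=7·1+21=28  T[8][8]=8·0+1=1
B_8 = ΣS(8,k) = 1+127+966+1701+1050+266+28+1 = 4140

4140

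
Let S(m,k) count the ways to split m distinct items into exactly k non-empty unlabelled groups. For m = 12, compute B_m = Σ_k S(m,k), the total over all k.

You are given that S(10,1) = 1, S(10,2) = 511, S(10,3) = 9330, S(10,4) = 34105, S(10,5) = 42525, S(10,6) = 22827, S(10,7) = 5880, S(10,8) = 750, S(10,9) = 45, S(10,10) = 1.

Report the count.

4213597

[11] T[11,1]:1*1+0=1 · T[11,2]:2*511+1=1023 · T[11,3]:3*9330+511=28501 · T[11,4]:4*34105+9330=145750 · T[11,5]:5*42525+34105=246730 · T[11,6]:6*22827+42525=179487 · T[11,7]:7*5880+22827=63987 · T[11,8]:8*750+5880=11880 · T[11,9]:9*45+750=1155 · T[11,10]:10*1+45=55 · T[11,11]:11*0+1=1
[12] T[12,1]:1*1+0=1 · T[12,2]:2*1023+1=2047 · T[12,3]:3*28501+1023=86526 · T[12,4]:4*145750+28501=611501 · T[12,5]:5*246730+145750=1379400 · T[12,6]:6*179487+246730=1323652 · T[12,7]:7*63987+179487=627396 · T[12,8]:8*11880+63987=159027 · T[12,9]:9*1155+11880=22275 · T[12,10]:10*55+1155=1705 · T[12,11]:11*1+55=66 · T[12,12]:12*0+1=1
B_12 = ΣS(12,k) = 1+2047+86526+611501+1379400+1323652+627396+159027+22275+1705+66+1 = 4213597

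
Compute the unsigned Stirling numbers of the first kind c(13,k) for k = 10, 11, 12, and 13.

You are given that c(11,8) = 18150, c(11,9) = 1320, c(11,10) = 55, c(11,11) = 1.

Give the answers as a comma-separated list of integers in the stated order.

[12] T[12,9]:11*1320+18150=32670 · T[12,10]:11*55+1320=1925 · T[12,11]:11*1+55=66 · T[12,12]:11*0+1=1
[13] T[13,10]:12*1925+32670=55770 · T[13,11]:12*66+1925=2717 · T[13,12]:12*1+66=78 · T[13,13]:12*0+1=1
Read c(13,10) = 55770, c(13,11) = 2717, c(13,12) = 78, c(13,13) = 1.

55770, 2717, 78, 1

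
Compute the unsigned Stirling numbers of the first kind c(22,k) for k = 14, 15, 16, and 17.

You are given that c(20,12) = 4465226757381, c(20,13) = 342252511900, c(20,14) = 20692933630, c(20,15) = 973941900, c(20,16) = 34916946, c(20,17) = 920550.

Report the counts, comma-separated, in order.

27188611869881, 1599718388730, 75289668850, 2792167686

i=21: T(21,13)=4465226757381+20·342252511900=11310276995381 | T(21,14)=342252511900+20·20692933630=756111184500 | T(21,15)=20692933630+20·973941900=40171771630 | T(21,16)=973941900+20·34916946=1672280820 | T(21,17)=34916946+20·920550=53327946
i=22: T(22,14)=11310276995381+21·756111184500=27188611869881 | T(22,15)=756111184500+21·40171771630=1599718388730 | T(22,16)=40171771630+21·1672280820=75289668850 | T(22,17)=1672280820+21·53327946=2792167686
Read c(22,14) = 27188611869881, c(22,15) = 1599718388730, c(22,16) = 75289668850, c(22,17) = 2792167686.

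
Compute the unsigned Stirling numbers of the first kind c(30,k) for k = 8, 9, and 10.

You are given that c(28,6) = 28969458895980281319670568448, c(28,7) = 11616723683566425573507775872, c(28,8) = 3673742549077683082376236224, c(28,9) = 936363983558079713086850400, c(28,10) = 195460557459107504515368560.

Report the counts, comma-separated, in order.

@29  (29,7):11616723683566425573507775872·28+28969458895980281319670568448→354237722035840197377888292864, (29,8):3673742549077683082376236224·28+11616723683566425573507775872→114481515057741551880042390144, (29,9):936363983558079713086850400·28+3673742549077683082376236224→29891934088703915048808047424, (29,10):195460557459107504515368560·28+936363983558079713086850400→6409259592413089839517170080
@30  (30,8):114481515057741551880042390144·29+354237722035840197377888292864→3674201658710345201899117607040, (30,9):29891934088703915048808047424·29+114481515057741551880042390144→981347603630155088295475765440, (30,10):6409259592413089839517170080·29+29891934088703915048808047424→215760462268683520394805979744
Read c(30,8) = 3674201658710345201899117607040, c(30,9) = 981347603630155088295475765440, c(30,10) = 215760462268683520394805979744.

3674201658710345201899117607040, 981347603630155088295475765440, 215760462268683520394805979744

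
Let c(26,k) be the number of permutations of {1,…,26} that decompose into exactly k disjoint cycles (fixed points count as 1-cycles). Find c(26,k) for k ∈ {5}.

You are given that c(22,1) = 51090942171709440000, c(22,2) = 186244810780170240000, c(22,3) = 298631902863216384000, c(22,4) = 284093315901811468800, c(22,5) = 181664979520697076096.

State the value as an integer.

70874145319837672677196800

row 23: T[23][2]=22·186244810780170240000+51090942171709440000=4148476779335454720000  T[23][3]=22·298631902863216384000+186244810780170240000=6756146673770930688000  T[23][4]=22·284093315901811468800+298631902863216384000=6548684852703068697600  T[23][5]=22·181664979520697076096+284093315901811468800=4280722865357147142912
row 24: T[24][3]=23·6756146673770930688000+4148476779335454720000=159539850276066860544000  T[24][4]=23·6548684852703068697600+6756146673770930688000=157375898285941510732800  T[24][5]=23·4280722865357147142912+6548684852703068697600=105005310755917452984576
row 25: T[25][4]=24·157375898285941510732800+159539850276066860544000=3936561409138663118131200  T[25][5]=24·105005310755917452984576+157375898285941510732800=2677503356427960382362624
row 26: T[26][5]=25·2677503356427960382362624+3936561409138663118131200=70874145319837672677196800
Read c(26,5) = 70874145319837672677196800.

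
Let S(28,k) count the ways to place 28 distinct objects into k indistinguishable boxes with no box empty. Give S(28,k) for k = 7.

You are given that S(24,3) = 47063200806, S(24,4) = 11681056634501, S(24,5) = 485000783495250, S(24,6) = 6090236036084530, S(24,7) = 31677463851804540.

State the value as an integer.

82892803728383735268

r25: T_25,4=4×11681056634501+47063200806=46771289738810; T_25,5=5×485000783495250+11681056634501=2436684974110751; T_25,6=6×6090236036084530+485000783495250=37026417000002430; T_25,7=7×31677463851804540+6090236036084530=227832482998716310
r26: T_26,5=5×2436684974110751+46771289738810=12230196160292565; T_26,6=6×37026417000002430+2436684974110751=224595186974125331; T_26,7=7×227832482998716310+37026417000002430=1631853797991016600
r27: T_27,6=6×224595186974125331+12230196160292565=1359801318005044551; T_27,7=7×1631853797991016600+224595186974125331=11647571772911241531
r28: T_28,7=7×11647571772911241531+1359801318005044551=82892803728383735268
Read S(28,7) = 82892803728383735268.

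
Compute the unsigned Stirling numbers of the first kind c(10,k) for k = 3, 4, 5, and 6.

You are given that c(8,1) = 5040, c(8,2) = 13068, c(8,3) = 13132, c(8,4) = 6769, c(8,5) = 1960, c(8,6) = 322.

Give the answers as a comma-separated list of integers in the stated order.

1172700, 723680, 269325, 63273

@9  (9,2):13068·8+5040→109584, (9,3):13132·8+13068→118124, (9,4):6769·8+13132→67284, (9,5):1960·8+6769→22449, (9,6):322·8+1960→4536
@10  (10,3):118124·9+109584→1172700, (10,4):67284·9+118124→723680, (10,5):22449·9+67284→269325, (10,6):4536·9+22449→63273
Read c(10,3) = 1172700, c(10,4) = 723680, c(10,5) = 269325, c(10,6) = 63273.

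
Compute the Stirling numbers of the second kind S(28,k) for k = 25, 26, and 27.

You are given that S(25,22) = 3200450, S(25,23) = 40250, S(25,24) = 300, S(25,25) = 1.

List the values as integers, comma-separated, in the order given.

r26: T_26,23=23×40250+3200450=4126200; T_26,24=24×300+40250=47450; T_26,25=25×1+300=325; T_26,26=26×0+1=1
r27: T_27,24=24×47450+4126200=5265000; T_27,25=25×325+47450=55575; T_27,26=26×1+325=351; T_27,27=27×0+1=1
r28: T_28,25=25×55575+5265000=6654375; T_28,26=26×351+55575=64701; T_28,27=27×1+351=378
Read S(28,25) = 6654375, S(28,26) = 64701, S(28,27) = 378.

6654375, 64701, 378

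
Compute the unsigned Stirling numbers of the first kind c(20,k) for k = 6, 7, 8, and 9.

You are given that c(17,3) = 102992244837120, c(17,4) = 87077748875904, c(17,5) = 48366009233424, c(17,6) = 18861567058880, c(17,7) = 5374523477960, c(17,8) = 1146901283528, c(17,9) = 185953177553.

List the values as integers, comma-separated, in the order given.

161429736530118960, 52260903362512720, 12953636989943896, 2503858755467550

@18  (18,4):87077748875904·17+102992244837120→1583313975727488, (18,5):48366009233424·17+87077748875904→909299905844112, (18,6):18861567058880·17+48366009233424→369012649234384, (18,7):5374523477960·17+18861567058880→110228466184200, (18,8):1146901283528·17+5374523477960→24871845297936, (18,9):185953177553·17+1146901283528→4308105301929
@19  (19,5):909299905844112·18+1583313975727488→17950712280921504, (19,6):369012649234384·18+909299905844112→7551527592063024, (19,7):110228466184200·18+369012649234384→2353125040549984, (19,8):24871845297936·18+110228466184200→557921681547048, (19,9):4308105301929·18+24871845297936→102417740732658
@20  (20,6):7551527592063024·19+17950712280921504→161429736530118960, (20,7):2353125040549984·19+7551527592063024→52260903362512720, (20,8):557921681547048·19+2353125040549984→12953636989943896, (20,9):102417740732658·19+557921681547048→2503858755467550
Read c(20,6) = 161429736530118960, c(20,7) = 52260903362512720, c(20,8) = 12953636989943896, c(20,9) = 2503858755467550.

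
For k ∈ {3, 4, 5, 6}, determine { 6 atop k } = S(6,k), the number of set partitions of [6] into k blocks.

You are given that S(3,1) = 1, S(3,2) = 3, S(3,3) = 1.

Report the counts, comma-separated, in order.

90, 65, 15, 1

i=4: T(4,1)=0+1·1=1 | T(4,2)=1+2·3=7 | T(4,3)=3+3·1=6 | T(4,4)=1+4·0=1
i=5: T(5,2)=1+2·7=15 | T(5,3)=7+3·6=25 | T(5,4)=6+4·1=10 | T(5,5)=1+5·0=1
i=6: T(6,3)=15+3·25=90 | T(6,4)=25+4·10=65 | T(6,5)=10+5·1=15 | T(6,6)=1+6·0=1
Read S(6,3) = 90, S(6,4) = 65, S(6,5) = 15, S(6,6) = 1.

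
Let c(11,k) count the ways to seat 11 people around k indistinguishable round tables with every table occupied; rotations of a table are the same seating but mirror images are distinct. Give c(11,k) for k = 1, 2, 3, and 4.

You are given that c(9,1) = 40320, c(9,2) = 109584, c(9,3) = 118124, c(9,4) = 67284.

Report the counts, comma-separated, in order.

3628800, 10628640, 12753576, 8409500

r10: T_10,1=9×40320+0=362880; T_10,2=9×109584+40320=1026576; T_10,3=9×118124+109584=1172700; T_10,4=9×67284+118124=723680
r11: T_11,1=10×362880+0=3628800; T_11,2=10×1026576+362880=10628640; T_11,3=10×1172700+1026576=12753576; T_11,4=10×723680+1172700=8409500
Read c(11,1) = 3628800, c(11,2) = 10628640, c(11,3) = 12753576, c(11,4) = 8409500.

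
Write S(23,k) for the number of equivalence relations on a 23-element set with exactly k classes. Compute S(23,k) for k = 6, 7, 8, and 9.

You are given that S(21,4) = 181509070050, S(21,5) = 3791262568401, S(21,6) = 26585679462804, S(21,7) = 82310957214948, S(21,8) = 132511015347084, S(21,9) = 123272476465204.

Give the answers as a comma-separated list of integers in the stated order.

i=22: T(22,5)=181509070050+5·3791262568401=19137821912055 | T(22,6)=3791262568401+6·26585679462804=163305339345225 | T(22,7)=26585679462804+7·82310957214948=602762379967440 | T(22,8)=82310957214948+8·132511015347084=1142399079991620 | T(22,9)=132511015347084+9·123272476465204=1241963303533920
i=23: T(23,6)=19137821912055+6·163305339345225=998969857983405 | T(23,7)=163305339345225+7·602762379967440=4382641999117305 | T(23,8)=602762379967440+8·1142399079991620=9741955019900400 | T(23,9)=1142399079991620+9·1241963303533920=12320068811796900
Read S(23,6) = 998969857983405, S(23,7) = 4382641999117305, S(23,8) = 9741955019900400, S(23,9) = 12320068811796900.

998969857983405, 4382641999117305, 9741955019900400, 12320068811796900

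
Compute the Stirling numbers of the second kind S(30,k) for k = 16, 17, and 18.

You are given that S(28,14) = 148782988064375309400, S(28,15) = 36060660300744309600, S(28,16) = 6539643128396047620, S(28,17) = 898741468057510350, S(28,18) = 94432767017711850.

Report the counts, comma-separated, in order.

r29: T_29,15=15×36060660300744309600+148782988064375309400=689692892575539953400; T_29,16=16×6539643128396047620+36060660300744309600=140694950355081071520; T_29,17=17×898741468057510350+6539643128396047620=21818248085373723570; T_29,18=18×94432767017711850+898741468057510350=2598531274376323650
r30: T_30,16=16×140694950355081071520+689692892575539953400=2940812098256837097720; T_30,17=17×21818248085373723570+140694950355081071520=511605167806434372210; T_30,18=18×2598531274376323650+21818248085373723570=68591811024147549270
Read S(30,16) = 2940812098256837097720, S(30,17) = 511605167806434372210, S(30,18) = 68591811024147549270.

2940812098256837097720, 511605167806434372210, 68591811024147549270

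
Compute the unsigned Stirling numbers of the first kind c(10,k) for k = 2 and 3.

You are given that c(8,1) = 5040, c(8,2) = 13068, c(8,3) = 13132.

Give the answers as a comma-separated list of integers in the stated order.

1026576, 1172700

r9: T_9,1=8×5040+0=40320; T_9,2=8×13068+5040=109584; T_9,3=8×13132+13068=118124
r10: T_10,2=9×109584+40320=1026576; T_10,3=9×118124+109584=1172700
Read c(10,2) = 1026576, c(10,3) = 1172700.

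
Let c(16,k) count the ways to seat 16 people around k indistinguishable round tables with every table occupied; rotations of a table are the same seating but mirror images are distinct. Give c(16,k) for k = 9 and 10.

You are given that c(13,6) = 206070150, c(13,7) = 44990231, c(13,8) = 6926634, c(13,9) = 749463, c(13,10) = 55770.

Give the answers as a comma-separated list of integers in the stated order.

8207628000, 928095740

@14  (14,7):44990231·13+206070150→790943153, (14,8):6926634·13+44990231→135036473, (14,9):749463·13+6926634→16669653, (14,10):55770·13+749463→1474473
@15  (15,8):135036473·14+790943153→2681453775, (15,9):16669653·14+135036473→368411615, (15,10):1474473·14+16669653→37312275
@16  (16,9):368411615·15+2681453775→8207628000, (16,10):37312275·15+368411615→928095740
Read c(16,9) = 8207628000, c(16,10) = 928095740.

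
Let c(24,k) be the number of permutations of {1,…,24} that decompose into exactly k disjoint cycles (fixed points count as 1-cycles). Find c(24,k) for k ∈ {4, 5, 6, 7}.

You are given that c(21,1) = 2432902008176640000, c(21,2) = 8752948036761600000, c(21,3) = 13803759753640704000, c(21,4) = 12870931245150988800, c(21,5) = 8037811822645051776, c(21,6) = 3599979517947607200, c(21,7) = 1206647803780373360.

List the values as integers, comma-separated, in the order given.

[22] T[22,2]:21*8752948036761600000+2432902008176640000=186244810780170240000 · T[22,3]:21*13803759753640704000+8752948036761600000=298631902863216384000 · T[22,4]:21*12870931245150988800+13803759753640704000=284093315901811468800 · T[22,5]:21*8037811822645051776+12870931245150988800=181664979520697076096 · T[22,6]:21*3599979517947607200+8037811822645051776=83637381699544802976 · T[22,7]:21*1206647803780373360+3599979517947607200=28939583397335447760
[23] T[23,3]:22*298631902863216384000+186244810780170240000=6756146673770930688000 · T[23,4]:22*284093315901811468800+298631902863216384000=6548684852703068697600 · T[23,5]:22*181664979520697076096+284093315901811468800=4280722865357147142912 · T[23,6]:22*83637381699544802976+181664979520697076096=2021687376910682741568 · T[23,7]:22*28939583397335447760+83637381699544802976=720308216440924653696
[24] T[24,4]:23*6548684852703068697600+6756146673770930688000=157375898285941510732800 · T[24,5]:23*4280722865357147142912+6548684852703068697600=105005310755917452984576 · T[24,6]:23*2021687376910682741568+4280722865357147142912=50779532534302850198976 · T[24,7]:23*720308216440924653696+2021687376910682741568=18588776355051949776576
Read c(24,4) = 157375898285941510732800, c(24,5) = 105005310755917452984576, c(24,6) = 50779532534302850198976, c(24,7) = 18588776355051949776576.

157375898285941510732800, 105005310755917452984576, 50779532534302850198976, 18588776355051949776576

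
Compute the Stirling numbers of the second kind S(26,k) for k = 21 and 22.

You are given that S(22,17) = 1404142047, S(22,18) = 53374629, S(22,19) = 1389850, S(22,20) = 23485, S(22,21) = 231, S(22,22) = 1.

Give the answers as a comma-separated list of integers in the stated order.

i=23: T(23,18)=1404142047+18·53374629=2364885369 | T(23,19)=53374629+19·1389850=79781779 | T(23,20)=1389850+20·23485=1859550 | T(23,21)=23485+21·231=28336 | T(23,22)=231+22·1=253
i=24: T(24,19)=2364885369+19·79781779=3880739170 | T(24,20)=79781779+20·1859550=116972779 | T(24,21)=1859550+21·28336=2454606 | T(24,22)=28336+22·253=33902
i=25: T(25,20)=3880739170+20·116972779=6220194750 | T(25,21)=116972779+21·2454606=168519505 | T(25,22)=2454606+22·33902=3200450
i=26: T(26,21)=6220194750+21·168519505=9759104355 | T(26,22)=168519505+22·3200450=238929405
Read S(26,21) = 9759104355, S(26,22) = 238929405.

9759104355, 238929405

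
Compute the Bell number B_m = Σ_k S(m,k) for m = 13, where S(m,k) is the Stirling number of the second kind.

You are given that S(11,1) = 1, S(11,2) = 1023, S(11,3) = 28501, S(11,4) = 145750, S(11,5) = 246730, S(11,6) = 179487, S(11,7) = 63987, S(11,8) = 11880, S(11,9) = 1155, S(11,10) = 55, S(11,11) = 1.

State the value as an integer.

27644437

r12: T_12,1=1×1+0=1; T_12,2=2×1023+1=2047; T_12,3=3×28501+1023=86526; T_12,4=4×145750+28501=611501; T_12,5=5×246730+145750=1379400; T_12,6=6×179487+246730=1323652; T_12,7=7×63987+179487=627396; T_12,8=8×11880+63987=159027; T_12,9=9×1155+11880=22275; T_12,10=10×55+1155=1705; T_12,11=11×1+55=66; T_12,12=12×0+1=1
r13: T_13,1=1×1+0=1; T_13,2=2×2047+1=4095; T_13,3=3×86526+2047=261625; T_13,4=4×611501+86526=2532530; T_13,5=5×1379400+611501=7508501; T_13,6=6×1323652+1379400=9321312; T_13,7=7×627396+1323652=5715424; T_13,8=8×159027+627396=1899612; T_13,9=9×22275+159027=359502; T_13,10=10×1705+22275=39325; T_13,11=11×66+1705=2431; T_13,12=12×1+66=78; T_13,13=13×0+1=1
B_13 = ΣS(13,k) = 1+4095+261625+2532530+7508501+9321312+5715424+1899612+359502+39325+2431+78+1 = 27644437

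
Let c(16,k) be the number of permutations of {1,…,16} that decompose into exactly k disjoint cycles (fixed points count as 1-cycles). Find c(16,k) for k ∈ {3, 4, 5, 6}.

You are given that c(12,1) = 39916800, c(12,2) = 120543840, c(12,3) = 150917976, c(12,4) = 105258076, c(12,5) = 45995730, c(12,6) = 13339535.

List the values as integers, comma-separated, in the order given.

6165817614720, 5056995703824, 2706813345600, 1009672107080

[13] T[13,1]:12*39916800+0=479001600 · T[13,2]:12*120543840+39916800=1486442880 · T[13,3]:12*150917976+120543840=1931559552 · T[13,4]:12*105258076+150917976=1414014888 · T[13,5]:12*45995730+105258076=657206836 · T[13,6]:12*13339535+45995730=206070150
[14] T[14,1]:13*479001600+0=6227020800 · T[14,2]:13*1486442880+479001600=19802759040 · T[14,3]:13*1931559552+1486442880=26596717056 · T[14,4]:13*1414014888+1931559552=20313753096 · T[14,5]:13*657206836+1414014888=9957703756 · T[14,6]:13*206070150+657206836=3336118786
[15] T[15,2]:14*19802759040+6227020800=283465647360 · T[15,3]:14*26596717056+19802759040=392156797824 · T[15,4]:14*20313753096+26596717056=310989260400 · T[15,5]:14*9957703756+20313753096=159721605680 · T[15,6]:14*3336118786+9957703756=56663366760
[16] T[16,3]:15*392156797824+283465647360=6165817614720 · T[16,4]:15*310989260400+392156797824=5056995703824 · T[16,5]:15*159721605680+310989260400=2706813345600 · T[16,6]:15*56663366760+159721605680=1009672107080
Read c(16,3) = 6165817614720, c(16,4) = 5056995703824, c(16,5) = 2706813345600, c(16,6) = 1009672107080.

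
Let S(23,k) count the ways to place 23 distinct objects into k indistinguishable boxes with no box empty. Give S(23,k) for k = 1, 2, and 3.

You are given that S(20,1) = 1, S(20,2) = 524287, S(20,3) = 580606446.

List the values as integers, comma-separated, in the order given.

1, 4194303, 15686335501

i=21: T(21,1)=0+1·1=1 | T(21,2)=1+2·524287=1048575 | T(21,3)=524287+3·580606446=1742343625
i=22: T(22,1)=0+1·1=1 | T(22,2)=1+2·1048575=2097151 | T(22,3)=1048575+3·1742343625=5228079450
i=23: T(23,1)=0+1·1=1 | T(23,2)=1+2·2097151=4194303 | T(23,3)=2097151+3·5228079450=15686335501
Read S(23,1) = 1, S(23,2) = 4194303, S(23,3) = 15686335501.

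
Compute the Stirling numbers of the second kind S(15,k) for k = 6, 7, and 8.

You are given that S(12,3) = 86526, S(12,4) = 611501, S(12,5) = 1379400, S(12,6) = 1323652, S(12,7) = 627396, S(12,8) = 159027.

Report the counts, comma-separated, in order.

row 13: T[13][4]=4·611501+86526=2532530  T[13][5]=5·1379400+611501=7508501  T[13][6]=6·1323652+1379400=9321312  T[13][7]=7·627396+1323652=5715424  T[13][8]=8·159027+627396=1899612
row 14: T[14][5]=5·7508501+2532530=40075035  T[14][6]=6·9321312+7508501=63436373  T[14][7]=7·5715424+9321312=49329280  T[14][8]=8·1899612+5715424=20912320
row 15: T[15][6]=6·63436373+40075035=420693273  T[15][7]=7·49329280+63436373=408741333  T[15][8]=8·20912320+49329280=216627840
Read S(15,6) = 420693273, S(15,7) = 408741333, S(15,8) = 216627840.

420693273, 408741333, 216627840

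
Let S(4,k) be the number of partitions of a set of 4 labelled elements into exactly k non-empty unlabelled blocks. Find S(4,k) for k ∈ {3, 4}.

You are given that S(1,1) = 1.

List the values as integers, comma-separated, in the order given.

6, 1

row 2: T[2][1]=1·1+0=1  T[2][2]=2·0+1=1
row 3: T[3][2]=2·1+1=3  T[3][3]=3·0+1=1
row 4: T[4][3]=3·1+3=6  T[4][4]=4·0+1=1
Read S(4,3) = 6, S(4,4) = 1.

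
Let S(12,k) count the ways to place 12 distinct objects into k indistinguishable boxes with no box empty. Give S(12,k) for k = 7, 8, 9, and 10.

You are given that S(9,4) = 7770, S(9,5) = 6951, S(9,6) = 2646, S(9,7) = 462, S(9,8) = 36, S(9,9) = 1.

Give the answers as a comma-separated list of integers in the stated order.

627396, 159027, 22275, 1705

r10: T_10,5=5×6951+7770=42525; T_10,6=6×2646+6951=22827; T_10,7=7×462+2646=5880; T_10,8=8×36+462=750; T_10,9=9×1+36=45; T_10,10=10×0+1=1
r11: T_11,6=6×22827+42525=179487; T_11,7=7×5880+22827=63987; T_11,8=8×750+5880=11880; T_11,9=9×45+750=1155; T_11,10=10×1+45=55
r12: T_12,7=7×63987+179487=627396; T_12,8=8×11880+63987=159027; T_12,9=9×1155+11880=22275; T_12,10=10×55+1155=1705
Read S(12,7) = 627396, S(12,8) = 159027, S(12,9) = 22275, S(12,10) = 1705.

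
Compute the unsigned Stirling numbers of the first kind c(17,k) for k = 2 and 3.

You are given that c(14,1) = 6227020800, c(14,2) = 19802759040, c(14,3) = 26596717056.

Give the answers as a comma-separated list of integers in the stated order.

70734282393600, 102992244837120

r15: T_15,1=14×6227020800+0=87178291200; T_15,2=14×19802759040+6227020800=283465647360; T_15,3=14×26596717056+19802759040=392156797824
r16: T_16,1=15×87178291200+0=1307674368000; T_16,2=15×283465647360+87178291200=4339163001600; T_16,3=15×392156797824+283465647360=6165817614720
r17: T_17,2=16×4339163001600+1307674368000=70734282393600; T_17,3=16×6165817614720+4339163001600=102992244837120
Read c(17,2) = 70734282393600, c(17,3) = 102992244837120.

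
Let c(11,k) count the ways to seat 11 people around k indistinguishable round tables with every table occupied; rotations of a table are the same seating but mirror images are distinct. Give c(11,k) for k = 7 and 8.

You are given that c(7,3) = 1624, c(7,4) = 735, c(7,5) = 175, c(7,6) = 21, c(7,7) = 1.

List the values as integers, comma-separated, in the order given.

[8] T[8,4]:7*735+1624=6769 · T[8,5]:7*175+735=1960 · T[8,6]:7*21+175=322 · T[8,7]:7*1+21=28 · T[8,8]:7*0+1=1
[9] T[9,5]:8*1960+6769=22449 · T[9,6]:8*322+1960=4536 · T[9,7]:8*28+322=546 · T[9,8]:8*1+28=36
[10] T[10,6]:9*4536+22449=63273 · T[10,7]:9*546+4536=9450 · T[10,8]:9*36+546=870
[11] T[11,7]:10*9450+63273=157773 · T[11,8]:10*870+9450=18150
Read c(11,7) = 157773, c(11,8) = 18150.

157773, 18150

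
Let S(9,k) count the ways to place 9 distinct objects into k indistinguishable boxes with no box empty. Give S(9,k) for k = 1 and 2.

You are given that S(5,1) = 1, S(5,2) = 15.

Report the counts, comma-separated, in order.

i=6: T(6,1)=0+1·1=1 | T(6,2)=1+2·15=31
i=7: T(7,1)=0+1·1=1 | T(7,2)=1+2·31=63
i=8: T(8,1)=0+1·1=1 | T(8,2)=1+2·63=127
i=9: T(9,1)=0+1·1=1 | T(9,2)=1+2·127=255
Read S(9,1) = 1, S(9,2) = 255.

1, 255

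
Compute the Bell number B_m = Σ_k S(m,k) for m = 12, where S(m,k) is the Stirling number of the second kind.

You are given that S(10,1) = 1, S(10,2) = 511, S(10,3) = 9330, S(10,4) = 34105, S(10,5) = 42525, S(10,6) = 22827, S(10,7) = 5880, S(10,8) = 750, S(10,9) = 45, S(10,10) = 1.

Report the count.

r11: T_11,1=1×1+0=1; T_11,2=2×511+1=1023; T_11,3=3×9330+511=28501; T_11,4=4×34105+9330=145750; T_11,5=5×42525+34105=246730; T_11,6=6×22827+42525=179487; T_11,7=7×5880+22827=63987; T_11,8=8×750+5880=11880; T_11,9=9×45+750=1155; T_11,10=10×1+45=55; T_11,11=11×0+1=1
r12: T_12,1=1×1+0=1; T_12,2=2×1023+1=2047; T_12,3=3×28501+1023=86526; T_12,4=4×145750+28501=611501; T_12,5=5×246730+145750=1379400; T_12,6=6×179487+246730=1323652; T_12,7=7×63987+179487=627396; T_12,8=8×11880+63987=159027; T_12,9=9×1155+11880=22275; T_12,10=10×55+1155=1705; T_12,11=11×1+55=66; T_12,12=12×0+1=1
B_12 = ΣS(12,k) = 1+2047+86526+611501+1379400+1323652+627396+159027+22275+1705+66+1 = 4213597

4213597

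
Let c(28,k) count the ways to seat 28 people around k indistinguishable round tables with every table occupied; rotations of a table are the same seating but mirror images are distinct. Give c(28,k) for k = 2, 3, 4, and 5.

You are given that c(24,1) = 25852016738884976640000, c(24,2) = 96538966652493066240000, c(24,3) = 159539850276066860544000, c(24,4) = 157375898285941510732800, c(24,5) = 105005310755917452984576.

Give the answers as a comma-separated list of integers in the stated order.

@25  (25,1):25852016738884976640000·24+0→620448401733239439360000, (25,2):96538966652493066240000·24+25852016738884976640000→2342787216398718566400000, (25,3):159539850276066860544000·24+96538966652493066240000→3925495373278097719296000, (25,4):157375898285941510732800·24+159539850276066860544000→3936561409138663118131200, (25,5):105005310755917452984576·24+157375898285941510732800→2677503356427960382362624
@26  (26,1):620448401733239439360000·25+0→15511210043330985984000000, (26,2):2342787216398718566400000·25+620448401733239439360000→59190128811701203599360000, (26,3):3925495373278097719296000·25+2342787216398718566400000→100480171548351161548800000, (26,4):3936561409138663118131200·25+3925495373278097719296000→102339530601744675672576000, (26,5):2677503356427960382362624·25+3936561409138663118131200→70874145319837672677196800
@27  (27,1):15511210043330985984000000·26+0→403291461126605635584000000, (27,2):59190128811701203599360000·26+15511210043330985984000000→1554454559147562279567360000, (27,3):100480171548351161548800000·26+59190128811701203599360000→2671674589068831403868160000, (27,4):102339530601744675672576000·26+100480171548351161548800000→2761307967193712729035776000, (27,5):70874145319837672677196800·26+102339530601744675672576000→1945067308917524165279692800
@28  (28,2):1554454559147562279567360000·27+403291461126605635584000000→42373564558110787183902720000, (28,3):2671674589068831403868160000·27+1554454559147562279567360000→73689668464006010184007680000, (28,4):2761307967193712729035776000·27+2671674589068831403868160000→77226989703299075087834112000, (28,5):1945067308917524165279692800·27+2761307967193712729035776000→55278125307966865191587481600
Read c(28,2) = 42373564558110787183902720000, c(28,3) = 73689668464006010184007680000, c(28,4) = 77226989703299075087834112000, c(28,5) = 55278125307966865191587481600.

42373564558110787183902720000, 73689668464006010184007680000, 77226989703299075087834112000, 55278125307966865191587481600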